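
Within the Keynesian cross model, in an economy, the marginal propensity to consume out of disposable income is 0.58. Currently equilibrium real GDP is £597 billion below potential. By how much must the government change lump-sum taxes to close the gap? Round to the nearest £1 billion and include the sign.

Spending multiplier = 1/(1 − MPC) = 1/(1 − 0.58) = 1/0.42 ≈ 2.381.
Tax multiplier = −c·k = −0.58/0.42 ≈ −1.381. Need ΔY = +£597 billion, so ΔT = ΔY/(−c·k) = −(+£597 billion) × 0.42 / 0.58 ≈ −£432 billion.
The government should cut lump-sum taxes by £432 billion.

−£432 billion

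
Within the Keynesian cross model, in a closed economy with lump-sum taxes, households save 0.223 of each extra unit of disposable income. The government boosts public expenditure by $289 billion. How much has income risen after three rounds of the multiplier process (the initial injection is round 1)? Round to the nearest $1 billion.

MPC = 1 − MPS = 1 − 0.223 = 0.777.
Round 1 adds ΔG = $289 billion; each later round is MPC = 0.777 times the previous.
After 3 rounds: 289 + 224.553 + 174.477681 = ΔG·(1 − c^3)/(1 − c) = 289 × (1 − 0.469097433)/0.223 ≈ $688 billion.

$688 billion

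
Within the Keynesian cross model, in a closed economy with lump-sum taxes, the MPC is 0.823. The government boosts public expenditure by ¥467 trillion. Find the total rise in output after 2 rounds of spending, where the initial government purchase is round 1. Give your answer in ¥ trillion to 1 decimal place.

¥851.3 trillion

Round 1 adds ΔG = ¥467 trillion; each later round is MPC = 0.823 times the previous.
After 2 rounds: 467 + 384.341 = ΔG·(1 − c^2)/(1 − c) = 467 × (1 − 0.677329)/0.177 ≈ ¥851.3 trillion.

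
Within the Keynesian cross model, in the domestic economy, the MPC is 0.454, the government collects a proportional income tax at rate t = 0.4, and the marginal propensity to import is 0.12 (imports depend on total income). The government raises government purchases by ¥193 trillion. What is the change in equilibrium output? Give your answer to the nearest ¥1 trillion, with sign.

+¥228 trillion

Spending multiplier = 1/(1 − c(1−t) + m) = 1/(1 − 0.454×0.6 + 0.12) = 1/0.8476 ≈ 1.18.
ΔY = k × ΔG = (+¥193 trillion) / 0.8476 ≈ +¥228 trillion.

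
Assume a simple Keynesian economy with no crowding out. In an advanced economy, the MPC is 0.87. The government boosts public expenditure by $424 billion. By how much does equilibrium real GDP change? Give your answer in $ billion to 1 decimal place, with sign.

+$3,261.5 billion

Expenditure multiplier = 1/(1 − MPC) = 1/(1 − 0.87) = 1/0.13 ≈ 7.692.
ΔY = k × ΔG = (+$424 billion) / 0.13 ≈ +$3,261.5 billion.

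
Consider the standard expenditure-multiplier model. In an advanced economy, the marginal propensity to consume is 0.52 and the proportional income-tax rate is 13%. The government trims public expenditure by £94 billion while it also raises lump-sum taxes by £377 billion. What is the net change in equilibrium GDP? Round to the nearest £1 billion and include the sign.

−£530 billion

Expenditure multiplier = 1/(1 − c(1−t)) = 1/(1 − 0.52×0.87) = 1/0.5476 ≈ 1.826.
ΔG contributes k·ΔG = (−£94 billion) / 0.5476 ≈ −£171.7 billion.
ΔT of +£377 billion changes first-round spending by −c·ΔT = −£196.04 billion, contributing k·(−c·ΔT) = (−£196.04 billion) / 0.5476 ≈ −£358 billion.
Net ΔY = k(ΔG − c·ΔT) = (−£290.04 billion) / 0.5476 ≈ −£530 billion.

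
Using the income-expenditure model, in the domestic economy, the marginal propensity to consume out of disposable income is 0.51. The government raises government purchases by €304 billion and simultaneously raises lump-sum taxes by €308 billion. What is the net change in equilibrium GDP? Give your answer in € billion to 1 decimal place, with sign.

+€299.8 billion

Expenditure multiplier = 1/(1 − MPC) = 1/(1 − 0.51) = 1/0.49 ≈ 2.041.
ΔG contributes k·ΔG = (+€304 billion) / 0.49 ≈ +€620.4 billion.
ΔT of +€308 billion changes first-round spending by −c·ΔT = −€157.08 billion, contributing k·(−c·ΔT) = (−€157.08 billion) / 0.49 ≈ −€320.6 billion.
Net ΔY = k(ΔG − c·ΔT) = (+€146.92 billion) / 0.49 ≈ +€299.8 billion.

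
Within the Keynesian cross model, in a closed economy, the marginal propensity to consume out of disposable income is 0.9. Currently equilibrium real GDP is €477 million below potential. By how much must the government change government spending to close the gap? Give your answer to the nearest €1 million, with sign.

Spending multiplier = 1/(1 − MPC) = 1/(1 − 0.9) = 1/0.1 = 10.
Need ΔY = +€477 million, so ΔG = ΔY/k = (+€477 million) × 0.1 ≈ +€48 million.
The government should increase government spending by €48 million.

+€48 million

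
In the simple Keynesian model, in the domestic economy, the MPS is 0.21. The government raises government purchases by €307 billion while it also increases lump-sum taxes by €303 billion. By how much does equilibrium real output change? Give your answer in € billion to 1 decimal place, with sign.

+€322.0 billion

MPC = 1 − MPS = 1 − 0.21 = 0.79.
Expenditure multiplier = 1/(1 − MPC) = 1/(1 − 0.79) = 1/0.21 ≈ 4.762.
ΔG contributes k·ΔG = (+€307 billion) / 0.21 ≈ +€1,461.9 billion.
ΔT of +€303 billion changes first-round spending by −c·ΔT = −€239.37 billion, contributing k·(−c·ΔT) = (−€239.37 billion) / 0.21 ≈ −€1,139.9 billion.
Net ΔY = k(ΔG − c·ΔT) = (+€67.63 billion) / 0.21 ≈ +€322 billion.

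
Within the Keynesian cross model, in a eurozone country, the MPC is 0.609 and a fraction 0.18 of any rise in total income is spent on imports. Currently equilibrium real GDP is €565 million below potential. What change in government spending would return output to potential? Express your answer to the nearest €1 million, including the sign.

+€323 million

Spending multiplier = 1/(1 − c + m) = 1/(1 − 0.609 + 0.18) = 1/0.571 ≈ 1.751.
Need ΔY = +€565 million, so ΔG = ΔY/k = (+€565 million) × 0.571 ≈ +€323 million.
The government should increase government spending by €323 million.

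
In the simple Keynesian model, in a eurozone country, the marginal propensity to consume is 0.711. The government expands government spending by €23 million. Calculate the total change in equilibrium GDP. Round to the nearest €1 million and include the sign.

Spending multiplier = 1/(1 − MPC) = 1/(1 − 0.711) = 1/0.289 ≈ 3.46.
ΔY = k × ΔG = (+€23 million) / 0.289 ≈ +€80 million.

+€80 million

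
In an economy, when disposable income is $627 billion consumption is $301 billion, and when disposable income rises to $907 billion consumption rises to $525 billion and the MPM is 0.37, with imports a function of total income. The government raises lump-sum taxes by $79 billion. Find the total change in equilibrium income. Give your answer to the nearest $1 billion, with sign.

−$111 billion

MPC = ΔC/ΔYd = (525 − 301)/(907 − 627) = 224/280 = 0.8.
A lump-sum tax change of +$79 billion shifts disposable income by −$79 billion; first-round consumption changes by −c × ΔT = −0.8 × (+$79 billion) = −$63.2 billion.
Expenditure multiplier = 1/(1 − c + m) = 1/(1 − 0.8 + 0.37) = 1/0.57 ≈ 1.754.
The tax multiplier is −c × k ≈ −1.404, so ΔY = k × (−c·ΔT) = (−$63.2 billion) / 0.57 ≈ −$111 billion.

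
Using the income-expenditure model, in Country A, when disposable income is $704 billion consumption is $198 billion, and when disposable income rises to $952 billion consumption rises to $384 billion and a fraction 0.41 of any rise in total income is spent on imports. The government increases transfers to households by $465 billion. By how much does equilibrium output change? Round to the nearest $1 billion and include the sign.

MPC = ΔC/ΔYd = (384 − 198)/(952 − 704) = 186/248 = 0.75.
The transfer change shifts disposable income by +$465 billion, so first-round consumption changes by c·ΔTR = 0.75 × (+$465 billion) = +$348.75 billion.
Expenditure multiplier = 1/(1 − c + m) = 1/(1 − 0.75 + 0.41) = 1/0.66 ≈ 1.515.
The transfer multiplier is c × k ≈ 1.136, so ΔY = k × (c·ΔTR) = (+$348.75 billion) / 0.66 ≈ +$528 billion.

+$528 billion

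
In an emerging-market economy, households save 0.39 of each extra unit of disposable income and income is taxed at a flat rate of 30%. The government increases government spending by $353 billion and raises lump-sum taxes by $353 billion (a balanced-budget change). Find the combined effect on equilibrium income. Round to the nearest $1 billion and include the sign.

MPC = 1 − MPS = 1 − 0.39 = 0.61.
Expenditure multiplier = 1/(1 − c(1−t)) = 1/(1 − 0.61×0.7) = 1/0.573 ≈ 1.745.
ΔG contributes k·ΔG = (+$353 billion) / 0.573 ≈ +$616.1 billion.
ΔT of +$353 billion changes first-round spending by −c·ΔT = −$215.33 billion, contributing k·(−c·ΔT) = (−$215.33 billion) / 0.573 ≈ −$375.8 billion.
Net ΔY = k(ΔG − c·ΔT) = (+$137.67 billion) / 0.573 ≈ +$240 billion.

+$240 billion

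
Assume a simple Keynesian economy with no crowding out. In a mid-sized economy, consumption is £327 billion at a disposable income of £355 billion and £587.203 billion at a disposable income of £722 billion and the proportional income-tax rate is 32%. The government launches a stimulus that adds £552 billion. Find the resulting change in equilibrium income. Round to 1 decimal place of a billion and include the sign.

+£1,065.9 billion

MPC = ΔC/ΔYd = (587.203 − 327)/(722 − 355) = 260.203/367 = 0.709.
Spending multiplier = 1/(1 − c(1−t)) = 1/(1 − 0.709×0.68) = 1/0.51788 ≈ 1.931.
ΔY = k × ΔG = (+£552 billion) / 0.51788 ≈ +£1,065.9 billion.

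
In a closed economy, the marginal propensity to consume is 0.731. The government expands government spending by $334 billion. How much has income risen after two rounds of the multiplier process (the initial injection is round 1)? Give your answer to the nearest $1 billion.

$578 billion

Round 1 adds ΔG = $334 billion; each later round is MPC = 0.731 times the previous.
After 2 rounds: 334 + 244.154 = ΔG·(1 − c^2)/(1 − c) = 334 × (1 − 0.534361)/0.269 ≈ $578 billion.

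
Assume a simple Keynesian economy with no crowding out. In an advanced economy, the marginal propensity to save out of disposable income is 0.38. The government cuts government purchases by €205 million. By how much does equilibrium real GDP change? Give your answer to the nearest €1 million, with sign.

−€539 million

MPC = 1 − MPS = 1 − 0.38 = 0.62.
Spending multiplier = 1/(1 − MPC) = 1/(1 − 0.62) = 1/0.38 ≈ 2.632.
ΔY = k × ΔG = (−€205 million) / 0.38 ≈ −€539 million.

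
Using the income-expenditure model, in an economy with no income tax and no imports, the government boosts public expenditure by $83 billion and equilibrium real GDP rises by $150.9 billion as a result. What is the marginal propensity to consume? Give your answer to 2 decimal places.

0.45

Implied spending multiplier k = ΔY/ΔG = 150.9/83 ≈ 1.8181.
Since k = 1/(1 − MPC), MPC = 1 − 1/k = 1 − ΔG/ΔY = 1 − 83/150.9 ≈ 0.45.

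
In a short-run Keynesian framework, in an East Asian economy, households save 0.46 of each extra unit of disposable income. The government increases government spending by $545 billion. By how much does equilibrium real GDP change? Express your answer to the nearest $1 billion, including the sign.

+$1,185 billion

MPC = 1 − MPS = 1 − 0.46 = 0.54.
Expenditure multiplier = 1/(1 − MPC) = 1/(1 − 0.54) = 1/0.46 ≈ 2.174.
ΔY = k × ΔG = (+$545 billion) / 0.46 ≈ +$1,185 billion.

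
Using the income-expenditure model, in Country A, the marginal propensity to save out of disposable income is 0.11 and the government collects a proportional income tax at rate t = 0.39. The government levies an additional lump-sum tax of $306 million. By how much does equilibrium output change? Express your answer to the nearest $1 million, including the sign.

MPC = 1 − MPS = 1 − 0.11 = 0.89.
A lump-sum tax change of +$306 million shifts disposable income by −$306 million; first-round consumption changes by −c × ΔT = −0.89 × (+$306 million) = −$272.34 million.
Expenditure multiplier = 1/(1 − c(1−t)) = 1/(1 − 0.89×0.61) = 1/0.4571 ≈ 2.188.
The tax multiplier is −c × k ≈ −1.947, so ΔY = k × (−c·ΔT) = (−$272.34 million) / 0.4571 ≈ −$596 million.

−$596 million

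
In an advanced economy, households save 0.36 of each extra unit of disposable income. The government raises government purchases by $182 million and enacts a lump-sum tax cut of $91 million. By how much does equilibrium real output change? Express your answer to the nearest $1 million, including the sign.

MPC = 1 − MPS = 1 − 0.36 = 0.64.
Expenditure multiplier = 1/(1 − MPC) = 1/(1 − 0.64) = 1/0.36 ≈ 2.778.
ΔG contributes k·ΔG = (+$182 million) / 0.36 ≈ +$505.6 million.
ΔT of −$91 million changes first-round spending by −c·ΔT = +$58.24 million, contributing k·(−c·ΔT) = (+$58.24 million) / 0.36 ≈ +$161.8 million.
Net ΔY = k(ΔG − c·ΔT) = (+$240.24 million) / 0.36 ≈ +$667 million.

+$667 million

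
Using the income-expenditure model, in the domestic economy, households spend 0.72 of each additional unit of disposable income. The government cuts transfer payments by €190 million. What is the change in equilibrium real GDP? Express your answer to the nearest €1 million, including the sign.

−€489 million

The transfer change shifts disposable income by −€190 million, so first-round consumption changes by c·ΔTR = 0.72 × (−€190 million) = −€136.8 million.
Expenditure multiplier = 1/(1 − MPC) = 1/(1 − 0.72) = 1/0.28 ≈ 3.571.
The transfer multiplier is c × k ≈ 2.571, so ΔY = k × (c·ΔTR) = (−€136.8 million) / 0.28 ≈ −€489 million.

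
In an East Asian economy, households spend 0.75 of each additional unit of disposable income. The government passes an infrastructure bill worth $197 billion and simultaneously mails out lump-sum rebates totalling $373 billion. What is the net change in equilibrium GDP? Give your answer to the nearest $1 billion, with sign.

Expenditure multiplier = 1/(1 − MPC) = 1/(1 − 0.75) = 1/0.25 = 4.
ΔG contributes k·ΔG = (+$197 billion) / 0.25 = +$788 billion.
ΔT of −$373 billion changes first-round spending by −c·ΔT = +$279.75 billion, contributing k·(−c·ΔT) = (+$279.75 billion) / 0.25 = +$1,119 billion.
Net ΔY = k(ΔG − c·ΔT) = (+$476.75 billion) / 0.25 = +$1,907 billion.

+$1,907 billion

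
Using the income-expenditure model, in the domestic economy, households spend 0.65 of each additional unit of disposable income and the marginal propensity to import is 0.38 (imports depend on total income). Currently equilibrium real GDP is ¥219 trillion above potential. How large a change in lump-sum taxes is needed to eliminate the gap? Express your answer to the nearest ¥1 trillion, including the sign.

+¥246 trillion

Spending multiplier = 1/(1 − c + m) = 1/(1 − 0.65 + 0.38) = 1/0.73 ≈ 1.37.
Tax multiplier = −c·k = −0.65/0.73 ≈ −0.89. Need ΔY = −¥219 trillion, so ΔT = ΔY/(−c·k) = −(−¥219 trillion) × 0.73 / 0.65 ≈ +¥246 trillion.
The government should raise lump-sum taxes by ¥246 trillion.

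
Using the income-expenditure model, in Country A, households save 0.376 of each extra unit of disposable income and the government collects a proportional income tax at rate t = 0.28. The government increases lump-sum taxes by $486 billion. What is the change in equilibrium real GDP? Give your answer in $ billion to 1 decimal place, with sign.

−$550.7 billion

MPC = 1 − MPS = 1 − 0.376 = 0.624.
A lump-sum tax change of +$486 billion shifts disposable income by −$486 billion; first-round consumption changes by −c × ΔT = −0.624 × (+$486 billion) = −$303.264 billion.
Expenditure multiplier = 1/(1 − c(1−t)) = 1/(1 − 0.624×0.72) = 1/0.55072 ≈ 1.816.
The tax multiplier is −c × k ≈ −1.133, so ΔY = k × (−c·ΔT) = (−$303.264 billion) / 0.55072 ≈ −$550.7 billion.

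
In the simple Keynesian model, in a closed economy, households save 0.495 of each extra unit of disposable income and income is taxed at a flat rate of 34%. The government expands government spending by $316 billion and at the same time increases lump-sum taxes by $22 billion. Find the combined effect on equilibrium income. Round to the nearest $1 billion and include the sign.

+$457 billion

MPC = 1 − MPS = 1 − 0.495 = 0.505.
Expenditure multiplier = 1/(1 − c(1−t)) = 1/(1 − 0.505×0.66) = 1/0.6667 ≈ 1.5.
ΔG contributes k·ΔG = (+$316 billion) / 0.6667 ≈ +$474 billion.
ΔT of +$22 billion changes first-round spending by −c·ΔT = −$11.11 billion, contributing k·(−c·ΔT) = (−$11.11 billion) / 0.6667 ≈ −$16.7 billion.
Net ΔY = k(ΔG − c·ΔT) = (+$304.89 billion) / 0.6667 ≈ +$457 billion.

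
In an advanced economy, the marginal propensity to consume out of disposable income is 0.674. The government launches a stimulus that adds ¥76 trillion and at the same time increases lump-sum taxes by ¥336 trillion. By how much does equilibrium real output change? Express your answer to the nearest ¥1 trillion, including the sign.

Expenditure multiplier = 1/(1 − MPC) = 1/(1 − 0.674) = 1/0.326 ≈ 3.067.
ΔG contributes k·ΔG = (+¥76 trillion) / 0.326 ≈ +¥233.1 trillion.
ΔT of +¥336 trillion changes first-round spending by −c·ΔT = −¥226.464 trillion, contributing k·(−c·ΔT) = (−¥226.464 trillion) / 0.326 ≈ −¥694.7 trillion.
Net ΔY = k(ΔG − c·ΔT) = (−¥150.464 trillion) / 0.326 ≈ −¥462 trillion.

−¥462 trillion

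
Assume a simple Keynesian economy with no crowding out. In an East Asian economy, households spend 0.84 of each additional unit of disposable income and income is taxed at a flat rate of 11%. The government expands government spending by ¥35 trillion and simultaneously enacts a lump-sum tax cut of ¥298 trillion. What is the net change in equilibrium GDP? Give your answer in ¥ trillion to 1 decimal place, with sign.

+¥1,130.4 trillion

Expenditure multiplier = 1/(1 − c(1−t)) = 1/(1 − 0.84×0.89) = 1/0.2524 ≈ 3.962.
ΔG contributes k·ΔG = (+¥35 trillion) / 0.2524 ≈ +¥138.7 trillion.
ΔT of −¥298 trillion changes first-round spending by −c·ΔT = +¥250.32 trillion, contributing k·(−c·ΔT) = (+¥250.32 trillion) / 0.2524 ≈ +¥991.8 trillion.
Net ΔY = k(ΔG − c·ΔT) = (+¥285.32 trillion) / 0.2524 ≈ +¥1,130.4 trillion.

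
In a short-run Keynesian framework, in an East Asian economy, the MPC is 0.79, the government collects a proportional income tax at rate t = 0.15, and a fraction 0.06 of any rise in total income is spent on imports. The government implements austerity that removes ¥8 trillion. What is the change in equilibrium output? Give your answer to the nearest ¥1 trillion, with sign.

−¥21 trillion

Expenditure multiplier = 1/(1 − c(1−t) + m) = 1/(1 − 0.79×0.85 + 0.06) = 1/0.3885 ≈ 2.574.
ΔY = k × ΔG = (−¥8 trillion) / 0.3885 ≈ −¥21 trillion.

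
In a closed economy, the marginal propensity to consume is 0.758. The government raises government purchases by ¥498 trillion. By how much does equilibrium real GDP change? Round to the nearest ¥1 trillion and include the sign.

+¥2,058 trillion

Government-spending multiplier = 1/(1 − MPC) = 1/(1 − 0.758) = 1/0.242 ≈ 4.132.
ΔY = k × ΔG = (+¥498 trillion) / 0.242 ≈ +¥2,058 trillion.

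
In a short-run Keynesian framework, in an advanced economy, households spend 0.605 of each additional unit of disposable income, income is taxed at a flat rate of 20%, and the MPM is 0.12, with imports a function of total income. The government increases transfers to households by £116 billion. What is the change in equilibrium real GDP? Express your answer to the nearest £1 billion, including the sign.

The transfer change shifts disposable income by +£116 billion, so first-round consumption changes by c·ΔTR = 0.605 × (+£116 billion) = +£70.18 billion.
Expenditure multiplier = 1/(1 − c(1−t) + m) = 1/(1 − 0.605×0.8 + 0.12) = 1/0.636 ≈ 1.572.
The transfer multiplier is c × k ≈ 0.951, so ΔY = k × (c·ΔTR) = (+£70.18 billion) / 0.636 ≈ +£110 billion.

+£110 billion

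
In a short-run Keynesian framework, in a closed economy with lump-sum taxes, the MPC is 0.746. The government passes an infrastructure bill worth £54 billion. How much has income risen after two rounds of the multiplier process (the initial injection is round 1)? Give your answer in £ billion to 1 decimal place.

Round 1 adds ΔG = £54 billion; each later round is MPC = 0.746 times the previous.
After 2 rounds: 54 + 40.284 = ΔG·(1 − c^2)/(1 − c) = 54 × (1 − 0.556516)/0.254 ≈ £94.3 billion.

£94.3 billion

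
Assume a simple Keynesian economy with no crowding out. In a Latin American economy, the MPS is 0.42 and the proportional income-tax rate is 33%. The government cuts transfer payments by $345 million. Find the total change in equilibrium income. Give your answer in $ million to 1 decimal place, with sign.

MPC = 1 − MPS = 1 − 0.42 = 0.58.
The transfer change shifts disposable income by −$345 million, so first-round consumption changes by c·ΔTR = 0.58 × (−$345 million) = −$200.1 million.
Expenditure multiplier = 1/(1 − c(1−t)) = 1/(1 − 0.58×0.67) = 1/0.6114 ≈ 1.636.
The transfer multiplier is c × k ≈ 0.949, so ΔY = k × (c·ΔTR) = (−$200.1 million) / 0.6114 ≈ −$327.3 million.

−$327.3 million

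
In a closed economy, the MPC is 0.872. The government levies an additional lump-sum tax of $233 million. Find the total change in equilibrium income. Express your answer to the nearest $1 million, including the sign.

−$1,587 million

A lump-sum tax change of +$233 million shifts disposable income by −$233 million; first-round consumption changes by −c × ΔT = −0.872 × (+$233 million) = −$203.176 million.
Expenditure multiplier = 1/(1 − MPC) = 1/(1 − 0.872) = 1/0.128 ≈ 7.813.
The tax multiplier is −c × k ≈ −6.813, so ΔY = k × (−c·ΔT) = (−$203.176 million) / 0.128 ≈ −$1,587 million.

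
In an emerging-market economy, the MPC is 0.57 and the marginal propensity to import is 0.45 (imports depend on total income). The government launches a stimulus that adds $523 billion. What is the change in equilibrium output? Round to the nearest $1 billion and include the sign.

Government-spending multiplier = 1/(1 − c + m) = 1/(1 − 0.57 + 0.45) = 1/0.88 ≈ 1.136.
ΔY = k × ΔG = (+$523 billion) / 0.88 ≈ +$594 billion.

+$594 billion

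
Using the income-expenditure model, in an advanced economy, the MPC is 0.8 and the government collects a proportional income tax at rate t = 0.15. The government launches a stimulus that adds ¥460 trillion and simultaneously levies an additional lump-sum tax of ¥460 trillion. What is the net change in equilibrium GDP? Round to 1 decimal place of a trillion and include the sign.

+¥287.5 trillion

Expenditure multiplier = 1/(1 − c(1−t)) = 1/(1 − 0.8×0.85) = 1/0.32 = 3.125.
ΔG contributes k·ΔG = (+¥460 trillion) / 0.32 = +¥1,437.5 trillion.
ΔT of +¥460 trillion changes first-round spending by −c·ΔT = −¥368 trillion, contributing k·(−c·ΔT) = (−¥368 trillion) / 0.32 = −¥1,150 trillion.
Net ΔY = k(ΔG − c·ΔT) = (+¥92 trillion) / 0.32 = +¥287.5 trillion.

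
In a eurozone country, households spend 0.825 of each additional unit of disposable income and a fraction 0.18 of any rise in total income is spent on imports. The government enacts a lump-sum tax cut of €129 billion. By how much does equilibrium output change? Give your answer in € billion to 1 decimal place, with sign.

A lump-sum tax change of −€129 billion shifts disposable income by +€129 billion; first-round consumption changes by −c × ΔT = −0.825 × (−€129 billion) = +€106.425 billion.
Expenditure multiplier = 1/(1 − c + m) = 1/(1 − 0.825 + 0.18) = 1/0.355 ≈ 2.817.
The tax multiplier is −c × k ≈ −2.324, so ΔY = k × (−c·ΔT) = (+€106.425 billion) / 0.355 ≈ +€299.8 billion.

+€299.8 billion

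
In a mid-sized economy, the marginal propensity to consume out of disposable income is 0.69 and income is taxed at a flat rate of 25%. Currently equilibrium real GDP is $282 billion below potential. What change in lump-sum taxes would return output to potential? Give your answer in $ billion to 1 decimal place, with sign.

−$197.2 billion

Spending multiplier = 1/(1 − c(1−t)) = 1/(1 − 0.69×0.75) = 1/0.4825 ≈ 2.073.
Tax multiplier = −c·k = −0.69/0.4825 ≈ −1.43. Need ΔY = +$282 billion, so ΔT = ΔY/(−c·k) = −(+$282 billion) × 0.4825 / 0.69 ≈ −$197.2 billion.
The government should cut lump-sum taxes by $197.2 billion.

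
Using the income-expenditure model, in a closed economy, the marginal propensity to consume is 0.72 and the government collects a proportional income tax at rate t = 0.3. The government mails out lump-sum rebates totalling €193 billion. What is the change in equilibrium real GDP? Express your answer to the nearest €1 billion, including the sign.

A lump-sum tax change of −€193 billion shifts disposable income by +€193 billion; first-round consumption changes by −c × ΔT = −0.72 × (−€193 billion) = +€138.96 billion.
Expenditure multiplier = 1/(1 − c(1−t)) = 1/(1 − 0.72×0.7) = 1/0.496 ≈ 2.016.
The tax multiplier is −c × k ≈ −1.452, so ΔY = k × (−c·ΔT) = (+€138.96 billion) / 0.496 ≈ +€280 billion.

+€280 billion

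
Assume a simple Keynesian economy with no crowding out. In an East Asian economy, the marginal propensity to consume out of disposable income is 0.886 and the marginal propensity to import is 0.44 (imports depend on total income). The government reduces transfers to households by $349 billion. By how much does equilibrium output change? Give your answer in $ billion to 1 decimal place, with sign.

The transfer change shifts disposable income by −$349 billion, so first-round consumption changes by c·ΔTR = 0.886 × (−$349 billion) = −$309.214 billion.
Expenditure multiplier = 1/(1 − c + m) = 1/(1 − 0.886 + 0.44) = 1/0.554 ≈ 1.805.
The transfer multiplier is c × k ≈ 1.599, so ΔY = k × (c·ΔTR) = (−$309.214 billion) / 0.554 ≈ −$558.1 billion.

−$558.1 billion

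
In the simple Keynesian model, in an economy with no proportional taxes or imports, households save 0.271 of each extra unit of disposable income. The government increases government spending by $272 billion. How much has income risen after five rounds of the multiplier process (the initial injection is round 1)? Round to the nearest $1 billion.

$797 billion

MPC = 1 − MPS = 1 − 0.271 = 0.729.
Round 1 adds ΔG = $272 billion; each later round is MPC = 0.729 times the previous.
After 5 rounds: 272 + 198.288 + 144.551952 + 105.378373008 + 76.820833922832 = ΔG·(1 − c^5)/(1 − c) = 272 × (1 − 0.205891132094649)/0.271 ≈ $797 billion.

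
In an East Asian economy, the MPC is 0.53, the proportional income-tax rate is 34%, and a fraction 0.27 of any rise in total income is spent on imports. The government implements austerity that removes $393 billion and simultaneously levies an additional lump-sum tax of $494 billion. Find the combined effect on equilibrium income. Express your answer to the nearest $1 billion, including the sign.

−$712 billion

Expenditure multiplier = 1/(1 − c(1−t) + m) = 1/(1 − 0.53×0.66 + 0.27) = 1/0.9202 ≈ 1.087.
ΔG contributes k·ΔG = (−$393 billion) / 0.9202 ≈ −$427.1 billion.
ΔT of +$494 billion changes first-round spending by −c·ΔT = −$261.82 billion, contributing k·(−c·ΔT) = (−$261.82 billion) / 0.9202 ≈ −$284.5 billion.
Net ΔY = k(ΔG − c·ΔT) = (−$654.82 billion) / 0.9202 ≈ −$712 billion.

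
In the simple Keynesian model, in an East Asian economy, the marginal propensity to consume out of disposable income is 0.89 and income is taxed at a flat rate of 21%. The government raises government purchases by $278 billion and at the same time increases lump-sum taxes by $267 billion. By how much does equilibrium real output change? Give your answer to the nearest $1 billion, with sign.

Expenditure multiplier = 1/(1 − c(1−t)) = 1/(1 − 0.89×0.79) = 1/0.2969 ≈ 3.368.
ΔG contributes k·ΔG = (+$278 billion) / 0.2969 ≈ +$936.3 billion.
ΔT of +$267 billion changes first-round spending by −c·ΔT = −$237.63 billion, contributing k·(−c·ΔT) = (−$237.63 billion) / 0.2969 ≈ −$800.4 billion.
Net ΔY = k(ΔG − c·ΔT) = (+$40.37 billion) / 0.2969 ≈ +$136 billion.

+$136 billion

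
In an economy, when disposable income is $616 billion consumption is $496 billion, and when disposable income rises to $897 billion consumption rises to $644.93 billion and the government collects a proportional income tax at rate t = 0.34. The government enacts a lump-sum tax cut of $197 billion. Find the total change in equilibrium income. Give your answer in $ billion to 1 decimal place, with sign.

+$160.6 billion

MPC = ΔC/ΔYd = (644.93 − 496)/(897 − 616) = 148.93/281 = 0.53.
A lump-sum tax change of −$197 billion shifts disposable income by +$197 billion; first-round consumption changes by −c × ΔT = −0.53 × (−$197 billion) = +$104.41 billion.
Expenditure multiplier = 1/(1 − c(1−t)) = 1/(1 − 0.53×0.66) = 1/0.6502 ≈ 1.538.
The tax multiplier is −c × k ≈ −0.815, so ΔY = k × (−c·ΔT) = (+$104.41 billion) / 0.6502 ≈ +$160.6 billion.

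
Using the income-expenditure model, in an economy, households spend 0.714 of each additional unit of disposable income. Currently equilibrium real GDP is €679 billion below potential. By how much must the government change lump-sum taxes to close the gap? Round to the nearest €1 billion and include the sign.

Spending multiplier = 1/(1 − MPC) = 1/(1 − 0.714) = 1/0.286 ≈ 3.497.
Tax multiplier = −c·k = −0.714/0.286 ≈ −2.497. Need ΔY = +€679 billion, so ΔT = ΔY/(−c·k) = −(+€679 billion) × 0.286 / 0.714 ≈ −€272 billion.
The government should cut lump-sum taxes by €272 billion.

−€272 billion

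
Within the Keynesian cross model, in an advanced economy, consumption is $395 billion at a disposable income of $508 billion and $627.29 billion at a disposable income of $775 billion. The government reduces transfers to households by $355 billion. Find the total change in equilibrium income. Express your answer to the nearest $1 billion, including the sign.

MPC = ΔC/ΔYd = (627.29 − 395)/(775 − 508) = 232.29/267 = 0.87.
The transfer change shifts disposable income by −$355 billion, so first-round consumption changes by c·ΔTR = 0.87 × (−$355 billion) = −$308.85 billion.
Expenditure multiplier = 1/(1 − MPC) = 1/(1 − 0.87) = 1/0.13 ≈ 7.692.
The transfer multiplier is c × k ≈ 6.692, so ΔY = k × (c·ΔTR) = (−$308.85 billion) / 0.13 ≈ −$2,376 billion.

−$2,376 billion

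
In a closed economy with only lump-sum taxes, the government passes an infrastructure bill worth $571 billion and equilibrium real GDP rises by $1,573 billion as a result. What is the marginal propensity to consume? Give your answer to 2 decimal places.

0.64

Implied spending multiplier k = ΔY/ΔG = 1,573/571 ≈ 2.7548.
Since k = 1/(1 − MPC), MPC = 1 − 1/k = 1 − ΔG/ΔY = 1 − 571/1,573 ≈ 0.64.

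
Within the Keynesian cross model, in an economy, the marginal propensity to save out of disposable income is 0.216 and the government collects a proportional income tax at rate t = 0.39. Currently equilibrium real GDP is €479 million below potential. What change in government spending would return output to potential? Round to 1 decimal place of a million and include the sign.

+€249.9 million

MPC = 1 − MPS = 1 − 0.216 = 0.784.
Spending multiplier = 1/(1 − c(1−t)) = 1/(1 − 0.784×0.61) = 1/0.52176 ≈ 1.917.
Need ΔY = +€479 million, so ΔG = ΔY/k = (+€479 million) × 0.52176 ≈ +€249.9 million.
The government should increase government spending by €249.9 million.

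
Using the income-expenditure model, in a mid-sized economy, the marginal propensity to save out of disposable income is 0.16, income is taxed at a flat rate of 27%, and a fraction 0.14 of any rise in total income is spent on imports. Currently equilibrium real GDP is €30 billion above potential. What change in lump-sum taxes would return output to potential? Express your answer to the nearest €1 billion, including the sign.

MPC = 1 − MPS = 1 − 0.16 = 0.84.
Spending multiplier = 1/(1 − c(1−t) + m) = 1/(1 − 0.84×0.73 + 0.14) = 1/0.5268 ≈ 1.898.
Tax multiplier = −c·k = −0.84/0.5268 ≈ −1.595. Need ΔY = −€30 billion, so ΔT = ΔY/(−c·k) = −(−€30 billion) × 0.5268 / 0.84 ≈ +€19 billion.
The government should raise lump-sum taxes by €19 billion.

+€19 billion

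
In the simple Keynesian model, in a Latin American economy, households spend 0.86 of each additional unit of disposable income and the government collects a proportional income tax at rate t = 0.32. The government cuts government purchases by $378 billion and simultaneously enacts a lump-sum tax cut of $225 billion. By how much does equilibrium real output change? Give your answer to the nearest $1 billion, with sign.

Expenditure multiplier = 1/(1 − c(1−t)) = 1/(1 − 0.86×0.68) = 1/0.4152 ≈ 2.408.
ΔG contributes k·ΔG = (−$378 billion) / 0.4152 ≈ −$910.4 billion.
ΔT of −$225 billion changes first-round spending by −c·ΔT = +$193.5 billion, contributing k·(−c·ΔT) = (+$193.5 billion) / 0.4152 ≈ +$466 billion.
Net ΔY = k(ΔG − c·ΔT) = (−$184.5 billion) / 0.4152 ≈ −$444 billion.

−$444 billion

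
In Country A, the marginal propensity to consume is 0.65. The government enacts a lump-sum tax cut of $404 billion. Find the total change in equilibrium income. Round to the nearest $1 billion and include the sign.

A lump-sum tax change of −$404 billion shifts disposable income by +$404 billion; first-round consumption changes by −c × ΔT = −0.65 × (−$404 billion) = +$262.6 billion.
Expenditure multiplier = 1/(1 − MPC) = 1/(1 − 0.65) = 1/0.35 ≈ 2.857.
The tax multiplier is −c × k ≈ −1.857, so ΔY = k × (−c·ΔT) = (+$262.6 billion) / 0.35 ≈ +$750 billion.

+$750 billion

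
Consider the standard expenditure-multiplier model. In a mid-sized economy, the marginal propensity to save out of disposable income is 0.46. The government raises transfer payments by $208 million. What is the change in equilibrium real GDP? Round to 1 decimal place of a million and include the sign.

+$244.2 million

MPC = 1 − MPS = 1 − 0.46 = 0.54.
The transfer change shifts disposable income by +$208 million, so first-round consumption changes by c·ΔTR = 0.54 × (+$208 million) = +$112.32 million.
Expenditure multiplier = 1/(1 − MPC) = 1/(1 − 0.54) = 1/0.46 ≈ 2.174.
The transfer multiplier is c × k ≈ 1.174, so ΔY = k × (c·ΔTR) = (+$112.32 million) / 0.46 ≈ +$244.2 million.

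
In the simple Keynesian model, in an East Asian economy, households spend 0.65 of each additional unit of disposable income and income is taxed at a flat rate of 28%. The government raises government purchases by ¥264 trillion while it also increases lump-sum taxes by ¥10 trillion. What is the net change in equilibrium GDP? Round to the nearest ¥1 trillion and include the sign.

Expenditure multiplier = 1/(1 − c(1−t)) = 1/(1 − 0.65×0.72) = 1/0.532 ≈ 1.88.
ΔG contributes k·ΔG = (+¥264 trillion) / 0.532 ≈ +¥496.2 trillion.
ΔT of +¥10 trillion changes first-round spending by −c·ΔT = −¥6.5 trillion, contributing k·(−c·ΔT) = (−¥6.5 trillion) / 0.532 ≈ −¥12.2 trillion.
Net ΔY = k(ΔG − c·ΔT) = (+¥257.5 trillion) / 0.532 ≈ +¥484 trillion.

+¥484 trillion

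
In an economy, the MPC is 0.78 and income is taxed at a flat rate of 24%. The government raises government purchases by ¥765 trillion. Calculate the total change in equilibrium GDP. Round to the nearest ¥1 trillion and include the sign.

+¥1,879 trillion

Expenditure multiplier = 1/(1 − c(1−t)) = 1/(1 − 0.78×0.76) = 1/0.4072 ≈ 2.456.
ΔY = k × ΔG = (+¥765 trillion) / 0.4072 ≈ +¥1,879 trillion.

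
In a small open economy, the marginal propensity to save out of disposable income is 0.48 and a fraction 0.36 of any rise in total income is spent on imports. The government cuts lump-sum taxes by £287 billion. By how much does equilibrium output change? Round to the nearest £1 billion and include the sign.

MPC = 1 − MPS = 1 − 0.48 = 0.52.
A lump-sum tax change of −£287 billion shifts disposable income by +£287 billion; first-round consumption changes by −c × ΔT = −0.52 × (−£287 billion) = +£149.24 billion.
Expenditure multiplier = 1/(1 − c + m) = 1/(1 − 0.52 + 0.36) = 1/0.84 ≈ 1.19.
The tax multiplier is −c × k ≈ −0.619, so ΔY = k × (−c·ΔT) = (+£149.24 billion) / 0.84 ≈ +£178 billion.

+£178 billion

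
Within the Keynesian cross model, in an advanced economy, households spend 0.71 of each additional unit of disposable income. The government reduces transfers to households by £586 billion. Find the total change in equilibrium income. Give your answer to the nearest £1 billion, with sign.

The transfer change shifts disposable income by −£586 billion, so first-round consumption changes by c·ΔTR = 0.71 × (−£586 billion) = −£416.06 billion.
Expenditure multiplier = 1/(1 − MPC) = 1/(1 − 0.71) = 1/0.29 ≈ 3.448.
The transfer multiplier is c × k ≈ 2.448, so ΔY = k × (c·ΔTR) = (−£416.06 billion) / 0.29 ≈ −£1,435 billion.

−£1,435 billion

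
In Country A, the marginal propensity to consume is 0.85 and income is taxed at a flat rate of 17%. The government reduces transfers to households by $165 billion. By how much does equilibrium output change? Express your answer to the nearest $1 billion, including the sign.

The transfer change shifts disposable income by −$165 billion, so first-round consumption changes by c·ΔTR = 0.85 × (−$165 billion) = −$140.25 billion.
Expenditure multiplier = 1/(1 − c(1−t)) = 1/(1 − 0.85×0.83) = 1/0.2945 ≈ 3.396.
The transfer multiplier is c × k ≈ 2.886, so ΔY = k × (c·ΔTR) = (−$140.25 billion) / 0.2945 ≈ −$476 billion.

−$476 billion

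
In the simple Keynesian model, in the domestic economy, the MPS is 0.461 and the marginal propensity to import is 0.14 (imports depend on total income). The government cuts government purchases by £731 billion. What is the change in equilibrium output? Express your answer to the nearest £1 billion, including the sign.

−£1,216 billion

MPC = 1 − MPS = 1 − 0.461 = 0.539.
Government-spending multiplier = 1/(1 − c + m) = 1/(1 − 0.539 + 0.14) = 1/0.601 ≈ 1.664.
ΔY = k × ΔG = (−£731 billion) / 0.601 ≈ −£1,216 billion.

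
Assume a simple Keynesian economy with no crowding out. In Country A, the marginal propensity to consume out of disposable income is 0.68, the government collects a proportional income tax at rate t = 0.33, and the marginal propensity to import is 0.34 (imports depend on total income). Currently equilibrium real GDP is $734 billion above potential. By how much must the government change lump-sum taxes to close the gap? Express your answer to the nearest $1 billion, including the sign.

Spending multiplier = 1/(1 − c(1−t) + m) = 1/(1 − 0.68×0.67 + 0.34) = 1/0.8844 ≈ 1.131.
Tax multiplier = −c·k = −0.68/0.8844 ≈ −0.769. Need ΔY = −$734 billion, so ΔT = ΔY/(−c·k) = −(−$734 billion) × 0.8844 / 0.68 ≈ +$955 billion.
The government should raise lump-sum taxes by $955 billion.

+$955 billion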